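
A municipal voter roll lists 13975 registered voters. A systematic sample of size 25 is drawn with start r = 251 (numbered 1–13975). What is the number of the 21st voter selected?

k = 13975/25 = 559
21st selection = r + (21−1)·k = 251 + 20×559 = 251 + 11180 = 11431

11431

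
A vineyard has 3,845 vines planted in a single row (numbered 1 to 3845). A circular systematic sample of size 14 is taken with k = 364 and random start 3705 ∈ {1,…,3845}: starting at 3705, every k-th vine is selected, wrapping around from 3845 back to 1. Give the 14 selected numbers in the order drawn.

3705, 224, 588, 952, 1316, 1680, 2044, 2408, 2772, 3136, 3500, 19, 383, 747

Selection 1: 3705
Selection 2: 3705 + 364 = 4069 → 4069 − 3845 = 224
Selection 3: 224 + 364 = 588
Selection 4: 588 + 364 = 952
Selection 5: 952 + 364 = 1316
Selection 6: 1316 + 364 = 1680
Selection 7: 1680 + 364 = 2044
Selection 8: 2044 + 364 = 2408
Selection 9: 2408 + 364 = 2772
Selection 10: 2772 + 364 = 3136
Selection 11: 3136 + 364 = 3500
Selection 12: 3500 + 364 = 3864 → 3864 − 3845 = 19
Selection 13: 19 + 364 = 383
Selection 14: 383 + 364 = 747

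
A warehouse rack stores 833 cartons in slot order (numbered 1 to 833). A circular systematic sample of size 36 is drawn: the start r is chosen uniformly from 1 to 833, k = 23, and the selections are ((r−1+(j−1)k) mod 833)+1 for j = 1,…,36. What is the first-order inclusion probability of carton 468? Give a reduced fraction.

For each position j, as r ranges over 1…833 the j-th selection hits every carton exactly once, so carton 468 is selected for exactly 36 of the 833 starts.
Inclusion probability = 36/833.

36/833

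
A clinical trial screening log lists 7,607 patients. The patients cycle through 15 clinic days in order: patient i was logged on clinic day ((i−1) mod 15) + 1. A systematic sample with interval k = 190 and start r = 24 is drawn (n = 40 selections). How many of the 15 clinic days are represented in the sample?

Consecutive selections differ by k = 190, so their clinic day numbers differ by 190 mod 15 = 10.
gcd(190, 15) = 5, so the sample visits 15/5 = 3 distinct residues mod 15.
Start 24 is clinic day 9; the clinic days hit are 4, 9, 14.

3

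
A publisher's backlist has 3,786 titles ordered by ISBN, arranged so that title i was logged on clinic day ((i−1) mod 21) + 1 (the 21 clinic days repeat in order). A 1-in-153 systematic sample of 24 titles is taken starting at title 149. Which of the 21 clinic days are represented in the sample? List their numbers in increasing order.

Consecutive selections differ by k = 153, so their clinic day numbers differ by 153 mod 21 = 6.
gcd(153, 21) = 3, so the sample visits 21/3 = 7 distinct residues mod 21.
Start 149 is clinic day 2; the clinic days hit are 2, 5, 8, 11, 14, 17, 20.

2, 5, 8, 11, 14, 17, 20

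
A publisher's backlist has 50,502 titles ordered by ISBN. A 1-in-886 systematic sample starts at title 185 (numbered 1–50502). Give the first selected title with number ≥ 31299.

k = 886
Steps past start: ⌈(31299 − 185)/886⌉ = ⌈31114/886⌉ = 36
Selected title: 185 + 36×886 = 32081

32081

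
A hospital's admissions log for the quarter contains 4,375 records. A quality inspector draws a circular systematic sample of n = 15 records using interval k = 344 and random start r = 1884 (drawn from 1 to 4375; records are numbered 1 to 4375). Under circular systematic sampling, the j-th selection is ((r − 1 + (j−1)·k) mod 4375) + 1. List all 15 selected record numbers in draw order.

1884, 2228, 2572, 2916, 3260, 3604, 3948, 4292, 261, 605, 949, 1293, 1637, 1981, 2325

Selection 1: 1884
Selection 2: 1884 + 344 = 2228
Selection 3: 2228 + 344 = 2572
Selection 4: 2572 + 344 = 2916
Selection 5: 2916 + 344 = 3260
Selection 6: 3260 + 344 = 3604
Selection 7: 3604 + 344 = 3948
Selection 8: 3948 + 344 = 4292
Selection 9: 4292 + 344 = 4636 → 4636 − 4375 = 261
Selection 10: 261 + 344 = 605
Selection 11: 605 + 344 = 949
Selection 12: 949 + 344 = 1293
Selection 13: 1293 + 344 = 1637
Selection 14: 1637 + 344 = 1981
Selection 15: 1981 + 344 = 2325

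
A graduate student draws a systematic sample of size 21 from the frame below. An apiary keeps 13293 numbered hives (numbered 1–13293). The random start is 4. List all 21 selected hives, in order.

4, 637, 1270, 1903, 2536, 3169, 3802, 4435, 5068, 5701, 6334, 6967, 7600, 8233, 8866, 9499, 10132, 10765, 11398, 12031, 12664

k = N/n = 13293/21 = 633
hive 1: 4
hive 2: 4 + 633 = 637
hive 3: 637 + 633 = 1270
hive 4: 1270 + 633 = 1903
hive 5: 1903 + 633 = 2536
hive 6: 2536 + 633 = 3169
hive 7: 3169 + 633 = 3802
hive 8: 3802 + 633 = 4435
hive 9: 4435 + 633 = 5068
hive 10: 5068 + 633 = 5701
hive 11: 5701 + 633 = 6334
hive 12: 6334 + 633 = 6967
hive 13: 6967 + 633 = 7600
hive 14: 7600 + 633 = 8233
hive 15: 8233 + 633 = 8866
hive 16: 8866 + 633 = 9499
hive 17: 9499 + 633 = 10132
hive 18: 10132 + 633 = 10765
hive 19: 10765 + 633 = 11398
hive 20: 11398 + 633 = 12031
hive 21: 12031 + 633 = 12664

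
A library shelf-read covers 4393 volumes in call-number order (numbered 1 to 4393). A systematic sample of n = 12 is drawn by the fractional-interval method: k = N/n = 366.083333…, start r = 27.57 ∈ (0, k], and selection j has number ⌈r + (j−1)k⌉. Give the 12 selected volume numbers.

28, 394, 760, 1126, 1492, 1858, 2225, 2591, 2957, 3323, 3689, 4055

j=1: r + 0k = 27.57 → ⌈·⌉ = 28
j=2: r + 1k = 393.653333… → ⌈·⌉ = 394
j=3: r + 2k = 759.736666… → ⌈·⌉ = 760
j=4: r + 3k = 1125.82 → ⌈·⌉ = 1126
j=5: r + 4k = 1491.903333… → ⌈·⌉ = 1492
j=6: r + 5k = 1857.986666… → ⌈·⌉ = 1858
j=7: r + 6k = 2224.07 → ⌈·⌉ = 2225
j=8: r + 7k = 2590.153333… → ⌈·⌉ = 2591
j=9: r + 8k = 2956.236666… → ⌈·⌉ = 2957
j=10: r + 9k = 3322.32 → ⌈·⌉ = 3323
j=11: r + 10k = 3688.403333… → ⌈·⌉ = 3689
j=12: r + 11k = 4054.486666… → ⌈·⌉ = 4055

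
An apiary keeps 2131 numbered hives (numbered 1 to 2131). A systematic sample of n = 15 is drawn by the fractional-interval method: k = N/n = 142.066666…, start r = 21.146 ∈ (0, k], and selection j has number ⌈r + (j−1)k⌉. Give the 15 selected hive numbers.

j=1: r + 0k = 21.146 → ⌈·⌉ = 22
j=2: r + 1k = 163.212666… → ⌈·⌉ = 164
j=3: r + 2k = 305.279333… → ⌈·⌉ = 306
j=4: r + 3k = 447.346 → ⌈·⌉ = 448
j=5: r + 4k = 589.412666… → ⌈·⌉ = 590
j=6: r + 5k = 731.479333… → ⌈·⌉ = 732
j=7: r + 6k = 873.546 → ⌈·⌉ = 874
j=8: r + 7k = 1015.612666… → ⌈·⌉ = 1016
j=9: r + 8k = 1157.679333… → ⌈·⌉ = 1158
j=10: r + 9k = 1299.746 → ⌈·⌉ = 1300
j=11: r + 10k = 1441.812666… → ⌈·⌉ = 1442
j=12: r + 11k = 1583.879333… → ⌈·⌉ = 1584
j=13: r + 12k = 1725.946 → ⌈·⌉ = 1726
j=14: r + 13k = 1868.012666… → ⌈·⌉ = 1869
j=15: r + 14k = 2010.079333… → ⌈·⌉ = 2011

22, 164, 306, 448, 590, 732, 874, 1016, 1158, 1300, 1442, 1584, 1726, 1869, 2011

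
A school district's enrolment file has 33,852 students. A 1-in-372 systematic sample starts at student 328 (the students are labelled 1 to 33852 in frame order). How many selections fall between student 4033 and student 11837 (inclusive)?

k = 372
First selection ≥ 4033: 328 + ⌈(4033−328)/372⌉·372 = 328 + 10×372 = 4048
Last selection ≤ 11837: 328 + ⌊(11837−328)/372⌋·372 = 328 + 30×372 = 11488
Count = 30 − 10 + 1 = 21

21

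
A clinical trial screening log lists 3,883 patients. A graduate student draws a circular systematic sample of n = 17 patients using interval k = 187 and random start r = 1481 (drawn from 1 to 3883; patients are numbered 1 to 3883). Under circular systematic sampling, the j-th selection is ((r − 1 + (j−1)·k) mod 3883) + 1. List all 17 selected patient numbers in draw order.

1481, 1668, 1855, 2042, 2229, 2416, 2603, 2790, 2977, 3164, 3351, 3538, 3725, 29, 216, 403, 590

Selection 1: 1481
Selection 2: 1481 + 187 = 1668
Selection 3: 1668 + 187 = 1855
Selection 4: 1855 + 187 = 2042
Selection 5: 2042 + 187 = 2229
Selection 6: 2229 + 187 = 2416
Selection 7: 2416 + 187 = 2603
Selection 8: 2603 + 187 = 2790
Selection 9: 2790 + 187 = 2977
Selection 10: 2977 + 187 = 3164
Selection 11: 3164 + 187 = 3351
Selection 12: 3351 + 187 = 3538
Selection 13: 3538 + 187 = 3725
Selection 14: 3725 + 187 = 3912 → 3912 − 3883 = 29
Selection 15: 29 + 187 = 216
Selection 16: 216 + 187 = 403
Selection 17: 403 + 187 = 590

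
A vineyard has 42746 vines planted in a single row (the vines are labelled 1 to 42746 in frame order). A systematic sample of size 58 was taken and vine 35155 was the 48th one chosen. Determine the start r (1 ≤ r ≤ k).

516

k = 42746/58 = 737
r = 35155 − (48−1)×737 = 35155 − 34639 = 516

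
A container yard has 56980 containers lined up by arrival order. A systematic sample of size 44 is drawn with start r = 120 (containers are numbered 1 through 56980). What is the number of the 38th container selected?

48035

k = 56980/44 = 1295
38th selection = r + (38−1)·k = 120 + 37×1295 = 120 + 47915 = 48035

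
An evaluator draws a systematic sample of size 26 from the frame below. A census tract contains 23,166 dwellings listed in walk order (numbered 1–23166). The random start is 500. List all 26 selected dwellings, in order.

500, 1391, 2282, 3173, 4064, 4955, 5846, 6737, 7628, 8519, 9410, 10301, 11192, 12083, 12974, 13865, 14756, 15647, 16538, 17429, 18320, 19211, 20102, 20993, 21884, 22775

k = N/n = 23166/26 = 891
dwelling 1: 500
dwelling 2: 500 + 891 = 1391
dwelling 3: 1391 + 891 = 2282
dwelling 4: 2282 + 891 = 3173
dwelling 5: 3173 + 891 = 4064
dwelling 6: 4064 + 891 = 4955
dwelling 7: 4955 + 891 = 5846
dwelling 8: 5846 + 891 = 6737
dwelling 9: 6737 + 891 = 7628
dwelling 10: 7628 + 891 = 8519
dwelling 11: 8519 + 891 = 9410
dwelling 12: 9410 + 891 = 10301
dwelling 13: 10301 + 891 = 11192
dwelling 14: 11192 + 891 = 12083
dwelling 15: 12083 + 891 = 12974
dwelling 16: 12974 + 891 = 13865
dwelling 17: 13865 + 891 = 14756
dwelling 18: 14756 + 891 = 15647
dwelling 19: 15647 + 891 = 16538
dwelling 20: 16538 + 891 = 17429
dwelling 21: 17429 + 891 = 18320
dwelling 22: 18320 + 891 = 19211
dwelling 23: 19211 + 891 = 20102
dwelling 24: 20102 + 891 = 20993
dwelling 25: 20993 + 891 = 21884
dwelling 26: 21884 + 891 = 22775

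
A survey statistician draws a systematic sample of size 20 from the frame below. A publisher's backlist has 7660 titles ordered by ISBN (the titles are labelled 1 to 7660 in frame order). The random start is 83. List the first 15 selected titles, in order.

83, 466, 849, 1232, 1615, 1998, 2381, 2764, 3147, 3530, 3913, 4296, 4679, 5062, 5445

k = N/n = 7660/20 = 383
title 1: 83
title 2: 83 + 383 = 466
title 3: 466 + 383 = 849
title 4: 849 + 383 = 1232
title 5: 1232 + 383 = 1615
title 6: 1615 + 383 = 1998
title 7: 1998 + 383 = 2381
title 8: 2381 + 383 = 2764
title 9: 2764 + 383 = 3147
title 10: 3147 + 383 = 3530
title 11: 3530 + 383 = 3913
title 12: 3913 + 383 = 4296
title 13: 4296 + 383 = 4679
title 14: 4679 + 383 = 5062
title 15: 5062 + 383 = 5445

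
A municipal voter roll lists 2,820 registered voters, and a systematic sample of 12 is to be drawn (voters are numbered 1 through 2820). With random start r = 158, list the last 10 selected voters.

k = N/n = 2820/12 = 235
3rd selection = 158 + 2×235 = 628
4th: 628 + 235 = 863
5th: 863 + 235 = 1098
6th: 1098 + 235 = 1333
7th: 1333 + 235 = 1568
8th: 1568 + 235 = 1803
9th: 1803 + 235 = 2038
10th: 2038 + 235 = 2273
11th: 2273 + 235 = 2508
12th: 2508 + 235 = 2743

628, 863, 1098, 1333, 1568, 1803, 2038, 2273, 2508, 2743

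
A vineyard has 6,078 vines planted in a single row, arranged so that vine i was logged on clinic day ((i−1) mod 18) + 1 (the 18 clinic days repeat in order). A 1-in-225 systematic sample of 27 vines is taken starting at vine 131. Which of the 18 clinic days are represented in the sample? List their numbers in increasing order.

5, 14

Consecutive selections differ by k = 225, so their clinic day numbers differ by 225 mod 18 = 9.
gcd(225, 18) = 9, so the sample visits 18/9 = 2 distinct residues mod 18.
Start 131 is clinic day 5; the clinic days hit are 5, 14.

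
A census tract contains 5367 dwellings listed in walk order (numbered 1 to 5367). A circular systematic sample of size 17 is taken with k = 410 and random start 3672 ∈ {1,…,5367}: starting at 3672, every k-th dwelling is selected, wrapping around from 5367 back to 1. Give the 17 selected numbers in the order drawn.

3672, 4082, 4492, 4902, 5312, 355, 765, 1175, 1585, 1995, 2405, 2815, 3225, 3635, 4045, 4455, 4865

Selection 1: 3672
Selection 2: 3672 + 410 = 4082
Selection 3: 4082 + 410 = 4492
Selection 4: 4492 + 410 = 4902
Selection 5: 4902 + 410 = 5312
Selection 6: 5312 + 410 = 5722 → 5722 − 5367 = 355
Selection 7: 355 + 410 = 765
Selection 8: 765 + 410 = 1175
Selection 9: 1175 + 410 = 1585
Selection 10: 1585 + 410 = 1995
Selection 11: 1995 + 410 = 2405
Selection 12: 2405 + 410 = 2815
Selection 13: 2815 + 410 = 3225
Selection 14: 3225 + 410 = 3635
Selection 15: 3635 + 410 = 4045
Selection 16: 4045 + 410 = 4455
Selection 17: 4455 + 410 = 4865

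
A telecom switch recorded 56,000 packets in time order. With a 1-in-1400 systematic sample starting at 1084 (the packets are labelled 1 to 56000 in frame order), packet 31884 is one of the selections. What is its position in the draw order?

k = 1400
position = (31884 − 1084)/1400 + 1 = 30800/1400 + 1 = 22 + 1 = 23

23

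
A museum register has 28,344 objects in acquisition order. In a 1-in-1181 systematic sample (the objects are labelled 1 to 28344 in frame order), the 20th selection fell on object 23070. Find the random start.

k = 1181
r = 23070 − (20−1)×1181 = 23070 − 22439 = 631

631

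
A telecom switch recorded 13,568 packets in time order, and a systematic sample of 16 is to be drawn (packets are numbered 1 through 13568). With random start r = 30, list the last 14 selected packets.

1726, 2574, 3422, 4270, 5118, 5966, 6814, 7662, 8510, 9358, 10206, 11054, 11902, 12750

k = N/n = 13568/16 = 848
3rd selection = 30 + 2×848 = 1726
4th: 1726 + 848 = 2574
5th: 2574 + 848 = 3422
6th: 3422 + 848 = 4270
7th: 4270 + 848 = 5118
8th: 5118 + 848 = 5966
9th: 5966 + 848 = 6814
10th: 6814 + 848 = 7662
11th: 7662 + 848 = 8510
12th: 8510 + 848 = 9358
13th: 9358 + 848 = 10206
14th: 10206 + 848 = 11054
15th: 11054 + 848 = 11902
16th: 11902 + 848 = 12750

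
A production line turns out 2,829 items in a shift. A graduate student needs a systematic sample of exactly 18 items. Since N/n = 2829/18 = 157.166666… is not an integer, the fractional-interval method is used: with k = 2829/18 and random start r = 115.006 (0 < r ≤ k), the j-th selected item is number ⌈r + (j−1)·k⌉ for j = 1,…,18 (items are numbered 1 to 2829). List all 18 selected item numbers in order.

116, 273, 430, 587, 744, 901, 1059, 1216, 1373, 1530, 1687, 1844, 2002, 2159, 2316, 2473, 2630, 2787

j=1: r + 0k = 115.006 → ⌈·⌉ = 116
j=2: r + 1k = 272.172666… → ⌈·⌉ = 273
j=3: r + 2k = 429.339333… → ⌈·⌉ = 430
j=4: r + 3k = 586.506 → ⌈·⌉ = 587
j=5: r + 4k = 743.672666… → ⌈·⌉ = 744
j=6: r + 5k = 900.839333… → ⌈·⌉ = 901
j=7: r + 6k = 1058.006 → ⌈·⌉ = 1059
j=8: r + 7k = 1215.172666… → ⌈·⌉ = 1216
j=9: r + 8k = 1372.339333… → ⌈·⌉ = 1373
j=10: r + 9k = 1529.506 → ⌈·⌉ = 1530
j=11: r + 10k = 1686.672666… → ⌈·⌉ = 1687
j=12: r + 11k = 1843.839333… → ⌈·⌉ = 1844
j=13: r + 12k = 2001.006 → ⌈·⌉ = 2002
j=14: r + 13k = 2158.172666… → ⌈·⌉ = 2159
j=15: r + 14k = 2315.339333… → ⌈·⌉ = 2316
j=16: r + 15k = 2472.506 → ⌈·⌉ = 2473
j=17: r + 16k = 2629.672666… → ⌈·⌉ = 2630
j=18: r + 17k = 2786.839333… → ⌈·⌉ = 2787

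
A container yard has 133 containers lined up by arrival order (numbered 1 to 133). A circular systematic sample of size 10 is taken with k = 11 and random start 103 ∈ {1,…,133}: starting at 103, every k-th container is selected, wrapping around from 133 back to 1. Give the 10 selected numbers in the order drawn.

103, 114, 125, 3, 14, 25, 36, 47, 58, 69

Selection 1: 103
Selection 2: 103 + 11 = 114
Selection 3: 114 + 11 = 125
Selection 4: 125 + 11 = 136 → 136 − 133 = 3
Selection 5: 3 + 11 = 14
Selection 6: 14 + 11 = 25
Selection 7: 25 + 11 = 36
Selection 8: 36 + 11 = 47
Selection 9: 47 + 11 = 58
Selection 10: 58 + 11 = 69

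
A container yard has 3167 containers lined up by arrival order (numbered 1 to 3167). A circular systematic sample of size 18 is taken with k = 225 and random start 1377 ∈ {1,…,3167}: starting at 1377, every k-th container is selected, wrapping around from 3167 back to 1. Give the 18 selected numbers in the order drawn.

Selection 1: 1377
Selection 2: 1377 + 225 = 1602
Selection 3: 1602 + 225 = 1827
Selection 4: 1827 + 225 = 2052
Selection 5: 2052 + 225 = 2277
Selection 6: 2277 + 225 = 2502
Selection 7: 2502 + 225 = 2727
Selection 8: 2727 + 225 = 2952
Selection 9: 2952 + 225 = 3177 → 3177 − 3167 = 10
Selection 10: 10 + 225 = 235
Selection 11: 235 + 225 = 460
Selection 12: 460 + 225 = 685
Selection 13: 685 + 225 = 910
Selection 14: 910 + 225 = 1135
Selection 15: 1135 + 225 = 1360
Selection 16: 1360 + 225 = 1585
Selection 17: 1585 + 225 = 1810
Selection 18: 1810 + 225 = 2035

1377, 1602, 1827, 2052, 2277, 2502, 2727, 2952, 10, 235, 460, 685, 910, 1135, 1360, 1585, 1810, 2035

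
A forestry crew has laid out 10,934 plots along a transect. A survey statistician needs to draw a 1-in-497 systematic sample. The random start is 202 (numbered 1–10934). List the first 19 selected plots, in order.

plot 1: 202
plot 2: 202 + 497 = 699
plot 3: 699 + 497 = 1196
plot 4: 1196 + 497 = 1693
plot 5: 1693 + 497 = 2190
plot 6: 2190 + 497 = 2687
plot 7: 2687 + 497 = 3184
plot 8: 3184 + 497 = 3681
plot 9: 3681 + 497 = 4178
plot 10: 4178 + 497 = 4675
plot 11: 4675 + 497 = 5172
plot 12: 5172 + 497 = 5669
plot 13: 5669 + 497 = 6166
plot 14: 6166 + 497 = 6663
plot 15: 6663 + 497 = 7160
plot 16: 7160 + 497 = 7657
plot 17: 7657 + 497 = 8154
plot 18: 8154 + 497 = 8651
plot 19: 8651 + 497 = 9148

202, 699, 1196, 1693, 2190, 2687, 3184, 3681, 4178, 4675, 5172, 5669, 6166, 6663, 7160, 7657, 8154, 8651, 9148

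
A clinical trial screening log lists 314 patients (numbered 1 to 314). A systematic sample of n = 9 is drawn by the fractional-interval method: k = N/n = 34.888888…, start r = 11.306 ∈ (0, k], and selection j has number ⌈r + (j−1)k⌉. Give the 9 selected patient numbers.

12, 47, 82, 116, 151, 186, 221, 256, 291

j=1: r + 0k = 11.306 → ⌈·⌉ = 12
j=2: r + 1k = 46.194888… → ⌈·⌉ = 47
j=3: r + 2k = 81.083777… → ⌈·⌉ = 82
j=4: r + 3k = 115.972666… → ⌈·⌉ = 116
j=5: r + 4k = 150.861555… → ⌈·⌉ = 151
j=6: r + 5k = 185.750444… → ⌈·⌉ = 186
j=7: r + 6k = 220.639333… → ⌈·⌉ = 221
j=8: r + 7k = 255.528222… → ⌈·⌉ = 256
j=9: r + 8k = 290.417111… → ⌈·⌉ = 291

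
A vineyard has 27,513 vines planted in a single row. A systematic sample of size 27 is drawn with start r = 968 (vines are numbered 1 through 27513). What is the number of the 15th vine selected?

k = 27513/27 = 1019
15th selection = r + (15−1)·k = 968 + 14×1019 = 968 + 14266 = 15234

15234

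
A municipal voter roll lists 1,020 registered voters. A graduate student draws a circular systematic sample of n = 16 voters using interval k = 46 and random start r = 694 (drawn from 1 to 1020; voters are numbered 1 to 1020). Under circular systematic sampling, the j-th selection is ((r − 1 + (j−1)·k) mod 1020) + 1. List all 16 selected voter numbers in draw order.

694, 740, 786, 832, 878, 924, 970, 1016, 42, 88, 134, 180, 226, 272, 318, 364

Selection 1: 694
Selection 2: 694 + 46 = 740
Selection 3: 740 + 46 = 786
Selection 4: 786 + 46 = 832
Selection 5: 832 + 46 = 878
Selection 6: 878 + 46 = 924
Selection 7: 924 + 46 = 970
Selection 8: 970 + 46 = 1016
Selection 9: 1016 + 46 = 1062 → 1062 − 1020 = 42
Selection 10: 42 + 46 = 88
Selection 11: 88 + 46 = 134
Selection 12: 134 + 46 = 180
Selection 13: 180 + 46 = 226
Selection 14: 226 + 46 = 272
Selection 15: 272 + 46 = 318
Selection 16: 318 + 46 = 364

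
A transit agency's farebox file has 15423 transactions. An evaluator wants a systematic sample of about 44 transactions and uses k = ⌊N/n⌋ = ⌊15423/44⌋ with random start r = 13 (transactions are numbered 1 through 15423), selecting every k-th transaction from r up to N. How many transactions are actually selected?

45

k = ⌊15423/44⌋ = 350
Achieved size = ⌊(15423 − 13)/350⌋ + 1 = ⌊15410/350⌋ + 1 = 44 + 1 = 45
(last selection: 13 + 44×350 = 15413 ≤ 15423; next would be 15763 > 15423)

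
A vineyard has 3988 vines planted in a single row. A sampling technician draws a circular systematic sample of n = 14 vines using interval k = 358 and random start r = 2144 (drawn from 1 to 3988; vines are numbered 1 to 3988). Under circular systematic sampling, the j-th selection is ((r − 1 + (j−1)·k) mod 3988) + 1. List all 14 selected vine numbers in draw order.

2144, 2502, 2860, 3218, 3576, 3934, 304, 662, 1020, 1378, 1736, 2094, 2452, 2810

Selection 1: 2144
Selection 2: 2144 + 358 = 2502
Selection 3: 2502 + 358 = 2860
Selection 4: 2860 + 358 = 3218
Selection 5: 3218 + 358 = 3576
Selection 6: 3576 + 358 = 3934
Selection 7: 3934 + 358 = 4292 → 4292 − 3988 = 304
Selection 8: 304 + 358 = 662
Selection 9: 662 + 358 = 1020
Selection 10: 1020 + 358 = 1378
Selection 11: 1378 + 358 = 1736
Selection 12: 1736 + 358 = 2094
Selection 13: 2094 + 358 = 2452
Selection 14: 2452 + 358 = 2810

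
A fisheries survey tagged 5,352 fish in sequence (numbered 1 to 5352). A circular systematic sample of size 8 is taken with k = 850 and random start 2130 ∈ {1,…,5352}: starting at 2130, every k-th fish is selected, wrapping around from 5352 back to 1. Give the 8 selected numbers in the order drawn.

Selection 1: 2130
Selection 2: 2130 + 850 = 2980
Selection 3: 2980 + 850 = 3830
Selection 4: 3830 + 850 = 4680
Selection 5: 4680 + 850 = 5530 → 5530 − 5352 = 178
Selection 6: 178 + 850 = 1028
Selection 7: 1028 + 850 = 1878
Selection 8: 1878 + 850 = 2728

2130, 2980, 3830, 4680, 178, 1028, 1878, 2728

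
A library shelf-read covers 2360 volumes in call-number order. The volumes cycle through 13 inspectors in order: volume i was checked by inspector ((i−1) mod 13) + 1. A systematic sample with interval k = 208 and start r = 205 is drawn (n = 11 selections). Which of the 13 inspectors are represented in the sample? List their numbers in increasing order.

Consecutive selections differ by k = 208, so their inspector numbers differ by 208 mod 13 = 0.
gcd(208, 13) = 13, so the sample visits 13/13 = 1 distinct residues mod 13.
Start 205 is inspector 10; the inspectors hit are 10.

10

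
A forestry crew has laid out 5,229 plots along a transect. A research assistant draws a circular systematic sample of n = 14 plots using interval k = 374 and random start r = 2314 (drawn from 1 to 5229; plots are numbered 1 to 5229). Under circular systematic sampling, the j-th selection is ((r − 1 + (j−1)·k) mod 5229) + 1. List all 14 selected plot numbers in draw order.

2314, 2688, 3062, 3436, 3810, 4184, 4558, 4932, 77, 451, 825, 1199, 1573, 1947

Selection 1: 2314
Selection 2: 2314 + 374 = 2688
Selection 3: 2688 + 374 = 3062
Selection 4: 3062 + 374 = 3436
Selection 5: 3436 + 374 = 3810
Selection 6: 3810 + 374 = 4184
Selection 7: 4184 + 374 = 4558
Selection 8: 4558 + 374 = 4932
Selection 9: 4932 + 374 = 5306 → 5306 − 5229 = 77
Selection 10: 77 + 374 = 451
Selection 11: 451 + 374 = 825
Selection 12: 825 + 374 = 1199
Selection 13: 1199 + 374 = 1573
Selection 14: 1573 + 374 = 1947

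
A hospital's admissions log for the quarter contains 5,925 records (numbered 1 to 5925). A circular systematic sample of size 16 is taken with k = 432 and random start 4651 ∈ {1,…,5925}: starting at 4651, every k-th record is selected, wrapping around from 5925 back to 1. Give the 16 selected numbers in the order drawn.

4651, 5083, 5515, 22, 454, 886, 1318, 1750, 2182, 2614, 3046, 3478, 3910, 4342, 4774, 5206

Selection 1: 4651
Selection 2: 4651 + 432 = 5083
Selection 3: 5083 + 432 = 5515
Selection 4: 5515 + 432 = 5947 → 5947 − 5925 = 22
Selection 5: 22 + 432 = 454
Selection 6: 454 + 432 = 886
Selection 7: 886 + 432 = 1318
Selection 8: 1318 + 432 = 1750
Selection 9: 1750 + 432 = 2182
Selection 10: 2182 + 432 = 2614
Selection 11: 2614 + 432 = 3046
Selection 12: 3046 + 432 = 3478
Selection 13: 3478 + 432 = 3910
Selection 14: 3910 + 432 = 4342
Selection 15: 4342 + 432 = 4774
Selection 16: 4774 + 432 = 5206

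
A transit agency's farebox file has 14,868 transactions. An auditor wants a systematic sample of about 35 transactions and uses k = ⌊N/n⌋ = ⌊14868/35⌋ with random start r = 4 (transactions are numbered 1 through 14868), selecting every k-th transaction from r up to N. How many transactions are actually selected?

k = ⌊14868/35⌋ = 424
Achieved size = ⌊(14868 − 4)/424⌋ + 1 = ⌊14864/424⌋ + 1 = 35 + 1 = 36
(last selection: 4 + 35×424 = 14844 ≤ 14868; next would be 15268 > 14868)

36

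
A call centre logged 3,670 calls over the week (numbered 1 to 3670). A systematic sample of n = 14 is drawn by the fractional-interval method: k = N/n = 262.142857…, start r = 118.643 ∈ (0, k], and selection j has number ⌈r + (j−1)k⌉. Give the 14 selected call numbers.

119, 381, 643, 906, 1168, 1430, 1692, 1954, 2216, 2478, 2741, 3003, 3265, 3527

j=1: r + 0k = 118.643 → ⌈·⌉ = 119
j=2: r + 1k = 380.785857… → ⌈·⌉ = 381
j=3: r + 2k = 642.928714… → ⌈·⌉ = 643
j=4: r + 3k = 905.071571… → ⌈·⌉ = 906
j=5: r + 4k = 1167.214428… → ⌈·⌉ = 1168
j=6: r + 5k = 1429.357285… → ⌈·⌉ = 1430
j=7: r + 6k = 1691.500142… → ⌈·⌉ = 1692
j=8: r + 7k = 1953.643 → ⌈·⌉ = 1954
j=9: r + 8k = 2215.785857… → ⌈·⌉ = 2216
j=10: r + 9k = 2477.928714… → ⌈·⌉ = 2478
j=11: r + 10k = 2740.071571… → ⌈·⌉ = 2741
j=12: r + 11k = 3002.214428… → ⌈·⌉ = 3003
j=13: r + 12k = 3264.357285… → ⌈·⌉ = 3265
j=14: r + 13k = 3526.500142… → ⌈·⌉ = 3527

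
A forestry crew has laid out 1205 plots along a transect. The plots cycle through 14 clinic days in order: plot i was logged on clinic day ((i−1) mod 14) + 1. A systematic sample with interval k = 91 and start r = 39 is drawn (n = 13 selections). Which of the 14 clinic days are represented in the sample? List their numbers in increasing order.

Consecutive selections differ by k = 91, so their clinic day numbers differ by 91 mod 14 = 7.
gcd(91, 14) = 7, so the sample visits 14/7 = 2 distinct residues mod 14.
Start 39 is clinic day 11; the clinic days hit are 4, 11.

4, 11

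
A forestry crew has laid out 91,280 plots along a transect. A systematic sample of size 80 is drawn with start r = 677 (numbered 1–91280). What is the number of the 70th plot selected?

79406

k = 91280/80 = 1141
70th selection = r + (70−1)·k = 677 + 69×1141 = 677 + 78729 = 79406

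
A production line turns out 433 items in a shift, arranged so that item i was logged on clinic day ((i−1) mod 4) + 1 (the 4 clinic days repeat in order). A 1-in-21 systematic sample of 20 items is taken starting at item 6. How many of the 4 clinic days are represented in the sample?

4

Consecutive selections differ by k = 21, so their clinic day numbers differ by 21 mod 4 = 1.
gcd(21, 4) = 1, so the sample visits 4/1 = 4 distinct residues mod 4.
Start 6 is clinic day 2; the clinic days hit are 1, 2, 3, 4.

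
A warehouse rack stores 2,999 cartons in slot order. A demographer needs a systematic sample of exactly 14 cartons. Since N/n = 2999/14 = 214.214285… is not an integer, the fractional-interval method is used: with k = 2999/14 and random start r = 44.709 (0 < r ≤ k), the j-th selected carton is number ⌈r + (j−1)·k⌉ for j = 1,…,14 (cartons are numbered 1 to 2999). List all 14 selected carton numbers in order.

j=1: r + 0k = 44.709 → ⌈·⌉ = 45
j=2: r + 1k = 258.923285… → ⌈·⌉ = 259
j=3: r + 2k = 473.137571… → ⌈·⌉ = 474
j=4: r + 3k = 687.351857… → ⌈·⌉ = 688
j=5: r + 4k = 901.566142… → ⌈·⌉ = 902
j=6: r + 5k = 1115.780428… → ⌈·⌉ = 1116
j=7: r + 6k = 1329.994714… → ⌈·⌉ = 1330
j=8: r + 7k = 1544.209 → ⌈·⌉ = 1545
j=9: r + 8k = 1758.423285… → ⌈·⌉ = 1759
j=10: r + 9k = 1972.637571… → ⌈·⌉ = 1973
j=11: r + 10k = 2186.851857… → ⌈·⌉ = 2187
j=12: r + 11k = 2401.066142… → ⌈·⌉ = 2402
j=13: r + 12k = 2615.280428… → ⌈·⌉ = 2616
j=14: r + 13k = 2829.494714… → ⌈·⌉ = 2830

45, 259, 474, 688, 902, 1116, 1330, 1545, 1759, 1973, 2187, 2402, 2616, 2830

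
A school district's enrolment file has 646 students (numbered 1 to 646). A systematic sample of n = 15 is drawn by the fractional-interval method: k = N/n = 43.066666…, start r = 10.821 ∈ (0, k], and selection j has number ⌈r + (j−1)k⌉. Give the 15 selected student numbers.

11, 54, 97, 141, 184, 227, 270, 313, 356, 399, 442, 485, 528, 571, 614

j=1: r + 0k = 10.821 → ⌈·⌉ = 11
j=2: r + 1k = 53.887666… → ⌈·⌉ = 54
j=3: r + 2k = 96.954333… → ⌈·⌉ = 97
j=4: r + 3k = 140.021 → ⌈·⌉ = 141
j=5: r + 4k = 183.087666… → ⌈·⌉ = 184
j=6: r + 5k = 226.154333… → ⌈·⌉ = 227
j=7: r + 6k = 269.221 → ⌈·⌉ = 270
j=8: r + 7k = 312.287666… → ⌈·⌉ = 313
j=9: r + 8k = 355.354333… → ⌈·⌉ = 356
j=10: r + 9k = 398.421 → ⌈·⌉ = 399
j=11: r + 10k = 441.487666… → ⌈·⌉ = 442
j=12: r + 11k = 484.554333… → ⌈·⌉ = 485
j=13: r + 12k = 527.621 → ⌈·⌉ = 528
j=14: r + 13k = 570.687666… → ⌈·⌉ = 571
j=15: r + 14k = 613.754333… → ⌈·⌉ = 614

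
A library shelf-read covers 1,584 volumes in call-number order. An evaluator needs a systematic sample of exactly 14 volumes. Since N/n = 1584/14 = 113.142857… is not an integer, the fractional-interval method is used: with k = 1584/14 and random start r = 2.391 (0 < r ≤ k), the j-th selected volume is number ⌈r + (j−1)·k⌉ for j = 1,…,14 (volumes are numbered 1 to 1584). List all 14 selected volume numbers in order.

3, 116, 229, 342, 455, 569, 682, 795, 908, 1021, 1134, 1247, 1361, 1474

j=1: r + 0k = 2.391 → ⌈·⌉ = 3
j=2: r + 1k = 115.533857… → ⌈·⌉ = 116
j=3: r + 2k = 228.676714… → ⌈·⌉ = 229
j=4: r + 3k = 341.819571… → ⌈·⌉ = 342
j=5: r + 4k = 454.962428… → ⌈·⌉ = 455
j=6: r + 5k = 568.105285… → ⌈·⌉ = 569
j=7: r + 6k = 681.248142… → ⌈·⌉ = 682
j=8: r + 7k = 794.391 → ⌈·⌉ = 795
j=9: r + 8k = 907.533857… → ⌈·⌉ = 908
j=10: r + 9k = 1020.676714… → ⌈·⌉ = 1021
j=11: r + 10k = 1133.819571… → ⌈·⌉ = 1134
j=12: r + 11k = 1246.962428… → ⌈·⌉ = 1247
j=13: r + 12k = 1360.105285… → ⌈·⌉ = 1361
j=14: r + 13k = 1473.248142… → ⌈·⌉ = 1474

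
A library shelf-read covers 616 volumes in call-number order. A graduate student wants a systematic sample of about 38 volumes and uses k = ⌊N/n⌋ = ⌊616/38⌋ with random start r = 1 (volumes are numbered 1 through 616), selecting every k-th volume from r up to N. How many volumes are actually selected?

k = ⌊616/38⌋ = 16
Achieved size = ⌊(616 − 1)/16⌋ + 1 = ⌊615/16⌋ + 1 = 38 + 1 = 39
(last selection: 1 + 38×16 = 609 ≤ 616; next would be 625 > 616)

39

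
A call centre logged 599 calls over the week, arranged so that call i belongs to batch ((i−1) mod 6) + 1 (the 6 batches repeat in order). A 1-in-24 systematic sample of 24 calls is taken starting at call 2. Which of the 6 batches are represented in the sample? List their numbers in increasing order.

Consecutive selections differ by k = 24, so their batch numbers differ by 24 mod 6 = 0.
gcd(24, 6) = 6, so the sample visits 6/6 = 1 distinct residues mod 6.
Start 2 is batch 2; the batches hit are 2.

2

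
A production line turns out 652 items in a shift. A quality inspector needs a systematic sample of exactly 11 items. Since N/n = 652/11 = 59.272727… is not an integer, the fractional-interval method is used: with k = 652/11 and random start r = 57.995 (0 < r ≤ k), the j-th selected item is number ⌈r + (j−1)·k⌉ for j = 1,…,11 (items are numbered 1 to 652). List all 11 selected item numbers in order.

58, 118, 177, 236, 296, 355, 414, 473, 533, 592, 651

j=1: r + 0k = 57.995 → ⌈·⌉ = 58
j=2: r + 1k = 117.267727… → ⌈·⌉ = 118
j=3: r + 2k = 176.540454… → ⌈·⌉ = 177
j=4: r + 3k = 235.813181… → ⌈·⌉ = 236
j=5: r + 4k = 295.085909… → ⌈·⌉ = 296
j=6: r + 5k = 354.358636… → ⌈·⌉ = 355
j=7: r + 6k = 413.631363… → ⌈·⌉ = 414
j=8: r + 7k = 472.904090… → ⌈·⌉ = 473
j=9: r + 8k = 532.176818… → ⌈·⌉ = 533
j=10: r + 9k = 591.449545… → ⌈·⌉ = 592
j=11: r + 10k = 650.722272… → ⌈·⌉ = 651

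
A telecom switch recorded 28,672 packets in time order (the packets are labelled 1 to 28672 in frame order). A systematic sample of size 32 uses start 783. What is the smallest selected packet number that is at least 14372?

15119

k = 28672/32 = 896
Steps past start: ⌈(14372 − 783)/896⌉ = ⌈13589/896⌉ = 16
Selected packet: 783 + 16×896 = 15119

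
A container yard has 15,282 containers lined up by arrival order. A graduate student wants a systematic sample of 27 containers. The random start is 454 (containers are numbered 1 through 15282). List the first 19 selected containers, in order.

454, 1020, 1586, 2152, 2718, 3284, 3850, 4416, 4982, 5548, 6114, 6680, 7246, 7812, 8378, 8944, 9510, 10076, 10642

k = N/n = 15282/27 = 566
container 1: 454
container 2: 454 + 566 = 1020
container 3: 1020 + 566 = 1586
container 4: 1586 + 566 = 2152
container 5: 2152 + 566 = 2718
container 6: 2718 + 566 = 3284
container 7: 3284 + 566 = 3850
container 8: 3850 + 566 = 4416
container 9: 4416 + 566 = 4982
container 10: 4982 + 566 = 5548
container 11: 5548 + 566 = 6114
container 12: 6114 + 566 = 6680
container 13: 6680 + 566 = 7246
container 14: 7246 + 566 = 7812
container 15: 7812 + 566 = 8378
container 16: 8378 + 566 = 8944
container 17: 8944 + 566 = 9510
container 18: 9510 + 566 = 10076
container 19: 10076 + 566 = 10642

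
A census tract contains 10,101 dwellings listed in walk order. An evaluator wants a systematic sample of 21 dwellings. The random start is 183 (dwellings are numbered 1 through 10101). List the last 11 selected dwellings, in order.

4993, 5474, 5955, 6436, 6917, 7398, 7879, 8360, 8841, 9322, 9803

k = N/n = 10101/21 = 481
11th selection = 183 + 10×481 = 4993
12th: 4993 + 481 = 5474
13th: 5474 + 481 = 5955
14th: 5955 + 481 = 6436
15th: 6436 + 481 = 6917
16th: 6917 + 481 = 7398
17th: 7398 + 481 = 7879
18th: 7879 + 481 = 8360
19th: 8360 + 481 = 8841
20th: 8841 + 481 = 9322
21st: 9322 + 481 = 9803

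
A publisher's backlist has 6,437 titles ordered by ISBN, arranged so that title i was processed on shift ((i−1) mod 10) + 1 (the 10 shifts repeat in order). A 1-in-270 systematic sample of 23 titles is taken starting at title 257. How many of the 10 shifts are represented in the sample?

Consecutive selections differ by k = 270, so their shift numbers differ by 270 mod 10 = 0.
gcd(270, 10) = 10, so the sample visits 10/10 = 1 distinct residues mod 10.
Start 257 is shift 7; the shifts hit are 7.

1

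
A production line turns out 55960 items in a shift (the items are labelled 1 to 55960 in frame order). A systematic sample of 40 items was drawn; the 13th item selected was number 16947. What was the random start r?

159

k = 55960/40 = 1399
r = 16947 − (13−1)×1399 = 16947 − 16788 = 159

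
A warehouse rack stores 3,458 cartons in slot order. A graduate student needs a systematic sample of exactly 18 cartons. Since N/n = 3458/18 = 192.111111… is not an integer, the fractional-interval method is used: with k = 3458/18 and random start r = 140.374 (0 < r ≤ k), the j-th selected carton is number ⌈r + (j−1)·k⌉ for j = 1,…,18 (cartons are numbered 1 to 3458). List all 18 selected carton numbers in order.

141, 333, 525, 717, 909, 1101, 1294, 1486, 1678, 1870, 2062, 2254, 2446, 2638, 2830, 3023, 3215, 3407

j=1: r + 0k = 140.374 → ⌈·⌉ = 141
j=2: r + 1k = 332.485111… → ⌈·⌉ = 333
j=3: r + 2k = 524.596222… → ⌈·⌉ = 525
j=4: r + 3k = 716.707333… → ⌈·⌉ = 717
j=5: r + 4k = 908.818444… → ⌈·⌉ = 909
j=6: r + 5k = 1100.929555… → ⌈·⌉ = 1101
j=7: r + 6k = 1293.040666… → ⌈·⌉ = 1294
j=8: r + 7k = 1485.151777… → ⌈·⌉ = 1486
j=9: r + 8k = 1677.262888… → ⌈·⌉ = 1678
j=10: r + 9k = 1869.374 → ⌈·⌉ = 1870
j=11: r + 10k = 2061.485111… → ⌈·⌉ = 2062
j=12: r + 11k = 2253.596222… → ⌈·⌉ = 2254
j=13: r + 12k = 2445.707333… → ⌈·⌉ = 2446
j=14: r + 13k = 2637.818444… → ⌈·⌉ = 2638
j=15: r + 14k = 2829.929555… → ⌈·⌉ = 2830
j=16: r + 15k = 3022.040666… → ⌈·⌉ = 3023
j=17: r + 16k = 3214.151777… → ⌈·⌉ = 3215
j=18: r + 17k = 3406.262888… → ⌈·⌉ = 3407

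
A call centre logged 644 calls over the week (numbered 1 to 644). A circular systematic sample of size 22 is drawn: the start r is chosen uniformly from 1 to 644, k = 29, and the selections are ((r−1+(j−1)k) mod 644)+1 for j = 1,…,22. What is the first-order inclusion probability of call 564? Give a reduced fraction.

For each position j, as r ranges over 1…644 the j-th selection hits every call exactly once, so call 564 is selected for exactly 22 of the 644 starts.
Inclusion probability = 22/644 = 11/322.

11/322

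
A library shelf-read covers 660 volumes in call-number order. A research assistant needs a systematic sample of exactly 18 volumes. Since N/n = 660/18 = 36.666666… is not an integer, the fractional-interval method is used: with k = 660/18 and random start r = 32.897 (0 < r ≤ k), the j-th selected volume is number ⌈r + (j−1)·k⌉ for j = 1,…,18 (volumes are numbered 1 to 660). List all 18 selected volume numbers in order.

33, 70, 107, 143, 180, 217, 253, 290, 327, 363, 400, 437, 473, 510, 547, 583, 620, 657

j=1: r + 0k = 32.897 → ⌈·⌉ = 33
j=2: r + 1k = 69.563666… → ⌈·⌉ = 70
j=3: r + 2k = 106.230333… → ⌈·⌉ = 107
j=4: r + 3k = 142.897 → ⌈·⌉ = 143
j=5: r + 4k = 179.563666… → ⌈·⌉ = 180
j=6: r + 5k = 216.230333… → ⌈·⌉ = 217
j=7: r + 6k = 252.897 → ⌈·⌉ = 253
j=8: r + 7k = 289.563666… → ⌈·⌉ = 290
j=9: r + 8k = 326.230333… → ⌈·⌉ = 327
j=10: r + 9k = 362.897 → ⌈·⌉ = 363
j=11: r + 10k = 399.563666… → ⌈·⌉ = 400
j=12: r + 11k = 436.230333… → ⌈·⌉ = 437
j=13: r + 12k = 472.897 → ⌈·⌉ = 473
j=14: r + 13k = 509.563666… → ⌈·⌉ = 510
j=15: r + 14k = 546.230333… → ⌈·⌉ = 547
j=16: r + 15k = 582.897 → ⌈·⌉ = 583
j=17: r + 16k = 619.563666… → ⌈·⌉ = 620
j=18: r + 17k = 656.230333… → ⌈·⌉ = 657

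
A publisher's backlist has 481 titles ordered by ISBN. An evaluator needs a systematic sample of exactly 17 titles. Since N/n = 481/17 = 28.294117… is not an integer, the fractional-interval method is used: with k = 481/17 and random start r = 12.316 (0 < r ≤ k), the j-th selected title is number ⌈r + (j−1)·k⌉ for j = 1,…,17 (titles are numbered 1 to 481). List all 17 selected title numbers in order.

13, 41, 69, 98, 126, 154, 183, 211, 239, 267, 296, 324, 352, 381, 409, 437, 466

j=1: r + 0k = 12.316 → ⌈·⌉ = 13
j=2: r + 1k = 40.610117… → ⌈·⌉ = 41
j=3: r + 2k = 68.904235… → ⌈·⌉ = 69
j=4: r + 3k = 97.198352… → ⌈·⌉ = 98
j=5: r + 4k = 125.492470… → ⌈·⌉ = 126
j=6: r + 5k = 153.786588… → ⌈·⌉ = 154
j=7: r + 6k = 182.080705… → ⌈·⌉ = 183
j=8: r + 7k = 210.374823… → ⌈·⌉ = 211
j=9: r + 8k = 238.668941… → ⌈·⌉ = 239
j=10: r + 9k = 266.963058… → ⌈·⌉ = 267
j=11: r + 10k = 295.257176… → ⌈·⌉ = 296
j=12: r + 11k = 323.551294… → ⌈·⌉ = 324
j=13: r + 12k = 351.845411… → ⌈·⌉ = 352
j=14: r + 13k = 380.139529… → ⌈·⌉ = 381
j=15: r + 14k = 408.433647… → ⌈·⌉ = 409
j=16: r + 15k = 436.727764… → ⌈·⌉ = 437
j=17: r + 16k = 465.021882… → ⌈·⌉ = 466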